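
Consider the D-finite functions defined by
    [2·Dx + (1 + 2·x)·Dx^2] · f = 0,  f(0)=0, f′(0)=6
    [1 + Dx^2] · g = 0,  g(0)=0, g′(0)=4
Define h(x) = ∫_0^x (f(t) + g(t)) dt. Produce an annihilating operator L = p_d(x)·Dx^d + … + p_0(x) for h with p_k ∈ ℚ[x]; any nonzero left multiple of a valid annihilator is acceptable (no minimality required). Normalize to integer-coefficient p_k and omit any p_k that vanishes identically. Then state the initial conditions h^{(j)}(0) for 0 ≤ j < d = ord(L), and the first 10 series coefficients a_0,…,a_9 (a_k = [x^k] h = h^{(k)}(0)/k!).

f: a_k = 0, 6, -6, 8, -12, 96/5, -32, 384/7, -96, 512/3, …
g: a_k = 0, 4, 0, -2/3, 0, 1/30, 0, -1/1260, 0, 1/90720, …
L₀ := lclm(L_f,L_g); ord L₀ ≤ 2+2.
Integrate: L := L₀·Dx.
L = (50 + 8·x + 8·x^2)·Dx^2 + (9 + 22·x + 12·x^2 + 8·x^3)·Dx^3 + (50 + 8·x + 8·x^2)·Dx^4 + (9 + 22·x + 12·x^2 + 8·x^3)·Dx^5  (order 5).
h: a_k = 0, 0, 5, -2, 11/6, -12/5, 577/180, -32/7, 69119/10080, -32/3, …
ICs: h(0) = 0, h′(0) = 0, h′′(0) = 10, h′′′(0) = -12, h′′′′(0) = 44.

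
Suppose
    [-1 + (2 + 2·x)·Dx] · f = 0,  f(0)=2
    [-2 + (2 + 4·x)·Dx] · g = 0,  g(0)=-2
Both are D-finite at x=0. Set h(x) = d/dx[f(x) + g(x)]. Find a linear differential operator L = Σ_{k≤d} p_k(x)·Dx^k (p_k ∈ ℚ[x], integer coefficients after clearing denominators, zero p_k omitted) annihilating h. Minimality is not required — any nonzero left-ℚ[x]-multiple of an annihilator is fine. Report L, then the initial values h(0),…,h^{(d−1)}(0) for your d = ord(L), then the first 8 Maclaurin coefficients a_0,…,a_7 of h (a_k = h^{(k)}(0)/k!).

L = -3 + (-9 - 12·x)·Dx + (-2 - 6·x - 4·x^2)·Dx^2  (order 2).
h: a_k = -1, 3/2, -21/8, 75/16, -1085/128, 3969/256, -29337/1024, 109395/2048, …
ICs: h(0) = -1, h′(0) = 3/2.

f: a_k = 2, 1, -1/4, 1/8, -5/64, 7/128, -21/512, 33/1024, …
g: a_k = -2, -2, 1, -1, 5/4, -7/4, 21/8, -33/8, …
Sum ⇒ L₀ = lclm(L_f,L_g) in ℚ(x)⟨Dx⟩.
h₀' ⇒ L via d/dx closure of L₀.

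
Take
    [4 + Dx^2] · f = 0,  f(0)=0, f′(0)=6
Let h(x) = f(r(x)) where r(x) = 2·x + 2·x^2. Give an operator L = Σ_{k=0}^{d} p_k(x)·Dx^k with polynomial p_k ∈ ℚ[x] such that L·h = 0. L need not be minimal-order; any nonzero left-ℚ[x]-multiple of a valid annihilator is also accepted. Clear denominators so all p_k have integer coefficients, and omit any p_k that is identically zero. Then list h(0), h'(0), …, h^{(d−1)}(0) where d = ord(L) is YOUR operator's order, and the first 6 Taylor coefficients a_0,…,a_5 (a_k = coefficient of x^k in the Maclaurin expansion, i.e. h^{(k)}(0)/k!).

L = (16 + 96·x + 192·x^2 + 128·x^3) - 2·Dx + (1 + 2·x)·Dx^2  (order 2).
h: a_k = 0, 12, 12, -32, -96, -352/5, …
ICs: h(0) = 0, h′(0) = 12.

f: a_k = 0, 6, 0, -4, 0, 4/5, …
L₀ from L_f via x↦r, Dx↦r'^{-1}Dx.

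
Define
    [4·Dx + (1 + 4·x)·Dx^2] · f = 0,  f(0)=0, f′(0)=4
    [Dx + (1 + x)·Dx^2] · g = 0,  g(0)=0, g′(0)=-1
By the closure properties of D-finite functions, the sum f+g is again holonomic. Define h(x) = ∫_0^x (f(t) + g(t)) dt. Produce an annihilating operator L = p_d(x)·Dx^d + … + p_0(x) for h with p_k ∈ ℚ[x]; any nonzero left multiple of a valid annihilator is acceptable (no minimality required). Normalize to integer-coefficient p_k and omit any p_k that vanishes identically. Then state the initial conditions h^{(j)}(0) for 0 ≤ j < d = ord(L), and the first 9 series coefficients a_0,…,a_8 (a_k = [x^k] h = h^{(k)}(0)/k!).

f: a_k = 0, 4, -8, 64/3, -64, 1024/5, -2048/3, 16384/7, -8192, …
g: a_k = 0, -1, 1/2, -1/3, 1/4, -1/5, 1/6, -1/7, 1/8, …
h₀=f+g: left-lcm gives L₀, ord ≤ 4.
h=∫₀ˣh₀: take L = L₀·Dx.
L = 8·Dx^2 + (10 + 16·x)·Dx^3 + (1 + 5·x + 4·x^2)·Dx^4  (order 4).
h: a_k = 0, 0, 3/2, -5/2, 21/4, -51/4, 341/10, -195/2, 16383/56, …
ICs: h(0) = 0, h′(0) = 0, h′′(0) = 3, h′′′(0) = -15.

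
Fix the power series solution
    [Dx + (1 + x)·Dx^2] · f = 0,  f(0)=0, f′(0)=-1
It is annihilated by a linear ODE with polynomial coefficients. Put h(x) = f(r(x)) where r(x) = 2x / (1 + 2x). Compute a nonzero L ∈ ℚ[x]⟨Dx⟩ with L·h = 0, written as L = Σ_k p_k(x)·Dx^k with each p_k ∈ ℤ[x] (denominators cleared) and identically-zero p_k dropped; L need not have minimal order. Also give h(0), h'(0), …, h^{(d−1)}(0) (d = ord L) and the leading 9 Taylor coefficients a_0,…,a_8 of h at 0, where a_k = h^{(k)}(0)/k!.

f: a_k = 0, -1, 1/2, -1/3, 1/4, -1/5, 1/6, -1/7, 1/8, …
Substitute x→r, Dx→(1/r')Dx; clear ⇒ L₀.
L = (6 + 16·x)·Dx + (1 + 6·x + 8·x^2)·Dx^2  (order 2).
h: a_k = 0, -2, 6, -56/3, 60, -992/5, 672, -16256/7, 8160, …
ICs: h(0) = 0, h′(0) = -2.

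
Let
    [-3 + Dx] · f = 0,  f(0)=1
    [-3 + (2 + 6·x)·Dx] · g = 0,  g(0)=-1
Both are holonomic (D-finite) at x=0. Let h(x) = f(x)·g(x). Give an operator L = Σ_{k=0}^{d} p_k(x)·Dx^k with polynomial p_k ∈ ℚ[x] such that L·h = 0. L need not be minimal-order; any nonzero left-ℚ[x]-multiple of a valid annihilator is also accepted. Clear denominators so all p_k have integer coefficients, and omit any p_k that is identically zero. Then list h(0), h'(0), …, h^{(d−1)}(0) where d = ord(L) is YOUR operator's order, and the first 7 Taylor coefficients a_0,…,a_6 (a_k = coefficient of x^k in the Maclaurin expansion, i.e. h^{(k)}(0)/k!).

L = (-9 - 18·x) + (2 + 6·x)·Dx  (order 1).
h: a_k = -1, -9/2, -63/8, -153/16, -891/128, -8667/1280, 7209/5120, …
ICs: h(0) = -1.

f: a_k = 1, 3, 9/2, 9/2, 27/8, 81/40, 81/80, …
g: a_k = -1, -3/2, 9/8, -27/16, 405/128, -1701/256, 15309/1024, …
Product ⇒ symmetric product L₀, ord ≤ 1.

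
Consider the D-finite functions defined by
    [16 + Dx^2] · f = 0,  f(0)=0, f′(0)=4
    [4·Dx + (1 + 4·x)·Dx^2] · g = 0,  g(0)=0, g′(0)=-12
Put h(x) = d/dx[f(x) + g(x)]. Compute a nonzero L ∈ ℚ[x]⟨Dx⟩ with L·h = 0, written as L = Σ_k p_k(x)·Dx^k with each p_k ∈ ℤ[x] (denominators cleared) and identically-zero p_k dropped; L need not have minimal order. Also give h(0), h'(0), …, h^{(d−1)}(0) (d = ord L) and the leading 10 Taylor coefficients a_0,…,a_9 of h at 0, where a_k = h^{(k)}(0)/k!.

L = (448 + 512·x + 1024·x^2) + (48 + 320·x + 768·x^2 + 1024·x^3)·Dx + (28 + 32·x + 64·x^2)·Dx^2 + (3 + 20·x + 48·x^2 + 64·x^3)·Dx^3  (order 3).
h: a_k = -8, 48, -224, 768, -9088/3, 12288, -2212864/45, 196608, -247724032/315, 3145728, …
ICs: h(0) = -8, h′(0) = 48, h′′(0) = -448.

f: a_k = 0, 4, 0, -32/3, 0, 128/15, 0, -1024/315, 0, 2048/2835, …
g: a_k = 0, -12, 24, -64, 192, -3072/5, 2048, -49152/7, 24576, -262144/3, …
Sum ⇒ L₀ = lclm(L_f,L_g) in ℚ(x)⟨Dx⟩.
Differentiate: ansatz ord ≤ ord L₀ ⇒ L.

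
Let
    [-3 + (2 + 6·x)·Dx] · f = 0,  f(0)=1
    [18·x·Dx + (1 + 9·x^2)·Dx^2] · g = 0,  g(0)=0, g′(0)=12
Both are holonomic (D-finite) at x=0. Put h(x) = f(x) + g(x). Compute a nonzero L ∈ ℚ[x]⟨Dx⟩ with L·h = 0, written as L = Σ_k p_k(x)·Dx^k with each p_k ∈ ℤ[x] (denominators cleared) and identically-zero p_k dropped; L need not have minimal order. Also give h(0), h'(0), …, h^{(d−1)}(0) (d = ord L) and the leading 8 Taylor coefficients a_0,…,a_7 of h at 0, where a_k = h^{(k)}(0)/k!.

L = (-36 - 270·x + 972·x^2 + 1458·x^3)·Dx + (-33 - 144·x + 270·x^2 + 3888·x^3 + 5103·x^4)·Dx^2 + (-2 + 18·x + 108·x^2 + 324·x^3 + 1134·x^4 + 1458·x^5)·Dx^3  (order 3).
h: a_k = 1, 27/2, -9/8, -549/16, -405/128, 257337/1280, -15309/1024, -17410707/14336, …
ICs: h(0) = 1, h′(0) = 27/2, h′′(0) = -9/4.

f: a_k = 1, 3/2, -9/8, 27/16, -405/128, 1701/256, -15309/1024, 72171/2048, …
g: a_k = 0, 12, 0, -36, 0, 972/5, 0, -8748/7, …
Weyl lclm of L_f,L_g ⇒ L₀ (ord ≤ 3).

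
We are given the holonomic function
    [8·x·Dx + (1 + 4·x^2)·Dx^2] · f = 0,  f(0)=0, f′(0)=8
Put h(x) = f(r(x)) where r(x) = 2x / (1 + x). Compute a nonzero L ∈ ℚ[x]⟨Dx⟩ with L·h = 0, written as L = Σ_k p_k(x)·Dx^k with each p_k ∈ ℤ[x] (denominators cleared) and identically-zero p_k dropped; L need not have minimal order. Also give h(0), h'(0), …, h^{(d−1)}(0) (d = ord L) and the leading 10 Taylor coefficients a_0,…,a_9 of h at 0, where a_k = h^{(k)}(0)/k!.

f: a_k = 0, 8, 0, -32/3, 0, 128/5, 0, -512/7, 0, 2048/9, …
L₀ from L_f via x↦r, Dx↦r'^{-1}Dx.
L = (2 + 34·x)·Dx + (1 + 2·x + 17·x^2)·Dx^2  (order 2).
h: a_k = 0, 16, -16, -208/3, 240, 1616/5, -9776/3, 11632/7, 38640, -815984/9, …
ICs: h(0) = 0, h′(0) = 16.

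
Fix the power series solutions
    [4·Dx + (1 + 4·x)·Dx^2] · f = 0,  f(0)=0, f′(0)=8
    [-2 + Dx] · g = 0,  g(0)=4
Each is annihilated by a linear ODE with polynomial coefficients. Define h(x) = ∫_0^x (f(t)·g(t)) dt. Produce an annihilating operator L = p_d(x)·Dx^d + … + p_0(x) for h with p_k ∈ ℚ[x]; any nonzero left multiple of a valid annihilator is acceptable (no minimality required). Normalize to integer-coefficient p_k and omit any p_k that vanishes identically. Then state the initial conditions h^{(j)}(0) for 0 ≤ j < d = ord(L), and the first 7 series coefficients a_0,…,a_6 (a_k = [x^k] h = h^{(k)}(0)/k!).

f: a_k = 0, 8, -16, 128/3, -128, 2048/5, -4096/3, …
g: a_k = 4, 8, 8, 16/3, 8/3, 16/15, 16/45, …
h₀=f·g: eliminate ⇒ L₀, order ≤ 2·1.
∫: right-multiply L₀ by Dx.
L = (-4 + 16·x)·Dx - 16·x·Dx^2 + (1 + 4·x)·Dx^3  (order 3).
h: a_k = 0, 0, 16, 0, 80/3, -256/5, 6688/45, …
ICs: h(0) = 0, h′(0) = 0, h′′(0) = 32.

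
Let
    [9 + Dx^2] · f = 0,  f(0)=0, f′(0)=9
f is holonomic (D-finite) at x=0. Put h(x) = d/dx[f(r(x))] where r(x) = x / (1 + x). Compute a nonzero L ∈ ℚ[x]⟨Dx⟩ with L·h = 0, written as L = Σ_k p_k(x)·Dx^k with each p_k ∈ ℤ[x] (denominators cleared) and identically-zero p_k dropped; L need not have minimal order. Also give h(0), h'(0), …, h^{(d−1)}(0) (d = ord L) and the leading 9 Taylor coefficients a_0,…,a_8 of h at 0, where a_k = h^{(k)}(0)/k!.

L = (15 + 12·x + 6·x^2) + (6 + 18·x + 18·x^2 + 6·x^3)·Dx + (1 + 4·x + 6·x^2 + 4·x^3 + x^4)·Dx^2  (order 2).
h: a_k = 9, -18, -27/2, 126, -2637/8, 2295/4, -58059/80, 5679/10, 804897/4480, …
ICs: h(0) = 9, h′(0) = -18.

f: a_k = 0, 9, 0, -27/2, 0, 243/40, 0, -729/560, 0, …
f∘r: x↦r, Dx↦Dx/r' in L_f ⇒ L₀.
Differentiate: ansatz ord ≤ ord L₀ ⇒ L.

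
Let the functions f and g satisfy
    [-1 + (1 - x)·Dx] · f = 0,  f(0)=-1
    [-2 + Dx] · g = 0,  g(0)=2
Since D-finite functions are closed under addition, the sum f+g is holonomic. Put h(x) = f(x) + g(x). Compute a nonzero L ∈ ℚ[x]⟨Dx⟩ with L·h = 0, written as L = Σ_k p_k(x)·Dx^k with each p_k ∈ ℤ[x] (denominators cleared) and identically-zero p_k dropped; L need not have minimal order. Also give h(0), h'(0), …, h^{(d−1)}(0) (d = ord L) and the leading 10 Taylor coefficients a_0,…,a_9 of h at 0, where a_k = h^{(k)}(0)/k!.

f: a_k = -1, -1, -1, -1, -1, -1, -1, -1, -1, -1, …
g: a_k = 2, 4, 4, 8/3, 4/3, 8/15, 8/45, 16/315, 4/315, 8/2835, …
f+g: L₀ = lclm(L_f,L_g), ord ≤ 1+1.
L = -4·x + (-2 + 8·x - 4·x^2)·Dx + (1 - 3·x + 2·x^2)·Dx^2  (order 2).
h: a_k = 1, 3, 3, 5/3, 1/3, -7/15, -37/45, -299/315, -311/315, -2827/2835, …
ICs: h(0) = 1, h′(0) = 3.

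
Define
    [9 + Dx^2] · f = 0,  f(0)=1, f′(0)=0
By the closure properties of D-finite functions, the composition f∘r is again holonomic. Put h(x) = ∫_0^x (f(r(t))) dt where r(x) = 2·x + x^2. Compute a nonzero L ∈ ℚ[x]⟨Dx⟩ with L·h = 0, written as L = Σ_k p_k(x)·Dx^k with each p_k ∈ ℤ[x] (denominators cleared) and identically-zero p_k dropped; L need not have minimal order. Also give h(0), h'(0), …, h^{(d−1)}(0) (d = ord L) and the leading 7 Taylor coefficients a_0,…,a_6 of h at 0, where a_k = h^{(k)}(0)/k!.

f: a_k = 1, 0, -9/2, 0, 27/8, 0, -81/80, …
Change of var in L_f (x↦r) gives L₀.
∫: right-multiply L₀ by Dx.
L = (36 + 108·x + 108·x^2 + 36·x^3)·Dx - Dx^2 + (1 + x)·Dx^3  (order 3).
h: a_k = 0, 1, 0, -6, -9/2, 99/10, 18, …
ICs: h(0) = 0, h′(0) = 1, h′′(0) = 0.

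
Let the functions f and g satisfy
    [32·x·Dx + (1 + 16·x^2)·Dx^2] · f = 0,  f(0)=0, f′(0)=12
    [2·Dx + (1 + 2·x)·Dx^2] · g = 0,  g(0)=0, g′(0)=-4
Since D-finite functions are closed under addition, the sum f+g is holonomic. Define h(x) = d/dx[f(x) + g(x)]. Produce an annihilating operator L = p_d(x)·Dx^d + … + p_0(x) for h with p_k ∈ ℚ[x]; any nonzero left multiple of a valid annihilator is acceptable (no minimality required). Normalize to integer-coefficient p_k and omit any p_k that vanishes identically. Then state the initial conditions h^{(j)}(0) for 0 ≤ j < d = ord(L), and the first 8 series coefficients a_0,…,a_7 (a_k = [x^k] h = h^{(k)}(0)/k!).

L = (-32 - 192·x + 1536·x^2 + 1024·x^3) + (-20 - 64·x + 576·x^2 + 3072·x^3 + 2048·x^4)·Dx + (-1 + 14·x + 32·x^2 + 256·x^3 + 768·x^4 + 512·x^5)·Dx^2  (order 2).
h: a_k = 8, 8, -208, 32, 3008, 128, -49408, 512, …
ICs: h(0) = 8, h′(0) = 8.

f: a_k = 0, 12, 0, -64, 0, 3072/5, 0, -49152/7, …
g: a_k = 0, -4, 4, -16/3, 8, -64/5, 64/3, -256/7, …
f+g: L₀ = lclm(L_f,L_g), ord ≤ 2+2.
Derive L from L₀ (diff closure).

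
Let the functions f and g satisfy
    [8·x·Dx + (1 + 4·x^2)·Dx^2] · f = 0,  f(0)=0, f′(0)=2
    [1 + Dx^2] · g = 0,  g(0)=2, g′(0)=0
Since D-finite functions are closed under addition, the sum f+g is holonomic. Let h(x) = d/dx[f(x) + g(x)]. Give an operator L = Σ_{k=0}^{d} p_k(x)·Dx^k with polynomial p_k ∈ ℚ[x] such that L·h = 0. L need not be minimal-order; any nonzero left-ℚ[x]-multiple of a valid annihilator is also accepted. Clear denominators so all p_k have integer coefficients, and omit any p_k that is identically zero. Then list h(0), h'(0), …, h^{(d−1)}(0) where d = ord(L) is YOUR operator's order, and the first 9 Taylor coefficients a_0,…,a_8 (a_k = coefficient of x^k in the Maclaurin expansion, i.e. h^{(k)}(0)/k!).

f: a_k = 0, 2, 0, -8/3, 0, 32/5, 0, -128/7, 0, …
g: a_k = 2, 0, -1, 0, 1/12, 0, -1/360, 0, 1/20160, …
L₀ := lclm(L_f,L_g); ord L₀ ≤ 2+2.
h₀' ⇒ L via d/dx closure of L₀.
L = (-376·x + 1600·x^3 + 128·x^5) + (-7 + 76·x^2 + 432·x^4 + 64·x^6)·Dx + (-376·x + 1600·x^3 + 128·x^5)·Dx^2 + (-7 + 76·x^2 + 432·x^4 + 64·x^6)·Dx^3  (order 3).
h: a_k = 2, -2, -8, 1/3, 32, -1/60, -128, 1/2520, 512, …
ICs: h(0) = 2, h′(0) = -2, h′′(0) = -16.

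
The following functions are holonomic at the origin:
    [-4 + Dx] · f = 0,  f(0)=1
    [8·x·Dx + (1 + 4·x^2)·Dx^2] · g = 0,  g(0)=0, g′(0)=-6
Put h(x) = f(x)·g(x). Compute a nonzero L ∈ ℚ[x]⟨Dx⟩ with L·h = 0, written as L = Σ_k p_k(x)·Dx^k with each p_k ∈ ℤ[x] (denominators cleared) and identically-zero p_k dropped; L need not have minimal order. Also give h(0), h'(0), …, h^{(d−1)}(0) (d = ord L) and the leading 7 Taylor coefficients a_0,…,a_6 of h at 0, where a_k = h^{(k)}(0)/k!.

f: a_k = 1, 4, 8, 32/3, 32/3, 128/15, 256/45, …
g: a_k = 0, -6, 0, 8, 0, -96/5, 0, …
Product ⇒ symmetric product L₀, ord ≤ 2.
L = (16 - 32·x + 64·x^2) + (-8 + 8·x - 32·x^2)·Dx + (1 + 4·x^2)·Dx^2  (order 2).
h: a_k = 0, -6, -24, -40, -32, -96/5, -128/3, …
ICs: h(0) = 0, h′(0) = -6.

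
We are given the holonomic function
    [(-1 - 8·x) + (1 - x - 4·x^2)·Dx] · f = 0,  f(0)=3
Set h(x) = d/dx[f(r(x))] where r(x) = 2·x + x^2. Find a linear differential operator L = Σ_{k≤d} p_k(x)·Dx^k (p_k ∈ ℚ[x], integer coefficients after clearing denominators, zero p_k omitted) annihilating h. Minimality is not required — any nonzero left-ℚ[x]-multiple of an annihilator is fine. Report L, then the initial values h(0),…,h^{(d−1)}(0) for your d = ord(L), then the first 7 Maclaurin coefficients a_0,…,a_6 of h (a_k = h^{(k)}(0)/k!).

f: a_k = 3, 3, 15, 27, 87, 195, 543, …
Substitute x→r, Dx→(1/r')Dx; clear ⇒ L₀.
Differentiate: ansatz ord ≤ ord L₀ ⇒ L.
L = (21 + 150·x + 987·x^2 + 2192·x^3 + 2148·x^4 + 960·x^5 + 160·x^6) + (-1 - 15·x + 27·x^2 + 345·x^3 + 700·x^4 + 588·x^5 + 224·x^6 + 32·x^7)·Dx  (order 1).
h: a_k = 6, 126, 828, 6924, 45930, 314802, 2029272, …
ICs: h(0) = 6.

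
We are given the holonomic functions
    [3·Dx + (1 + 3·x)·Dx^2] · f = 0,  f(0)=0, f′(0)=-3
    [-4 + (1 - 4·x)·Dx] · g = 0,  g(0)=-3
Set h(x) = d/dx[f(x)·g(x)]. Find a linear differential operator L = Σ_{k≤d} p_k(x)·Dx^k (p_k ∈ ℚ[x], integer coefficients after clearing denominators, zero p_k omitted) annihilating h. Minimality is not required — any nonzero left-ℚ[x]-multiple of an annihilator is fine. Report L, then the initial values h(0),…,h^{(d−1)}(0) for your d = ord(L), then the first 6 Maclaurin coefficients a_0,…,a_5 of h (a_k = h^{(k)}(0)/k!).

f: a_k = 0, -3, 9/2, -9, 81/4, -243/5, …
g: a_k = -3, -12, -48, -192, -768, -3072, …
Product ⇒ symmetric product L₀, ord ≤ 2.
h₀' ⇒ L via d/dx closure of L₀.
L = 48 + (6 + 60·x)·Dx + (-1 + x + 12·x^2)·Dx^2  (order 2).
h: a_k = 9, 45, 351, 1629, 8874, 202041/5, …
ICs: h(0) = 9, h′(0) = 45.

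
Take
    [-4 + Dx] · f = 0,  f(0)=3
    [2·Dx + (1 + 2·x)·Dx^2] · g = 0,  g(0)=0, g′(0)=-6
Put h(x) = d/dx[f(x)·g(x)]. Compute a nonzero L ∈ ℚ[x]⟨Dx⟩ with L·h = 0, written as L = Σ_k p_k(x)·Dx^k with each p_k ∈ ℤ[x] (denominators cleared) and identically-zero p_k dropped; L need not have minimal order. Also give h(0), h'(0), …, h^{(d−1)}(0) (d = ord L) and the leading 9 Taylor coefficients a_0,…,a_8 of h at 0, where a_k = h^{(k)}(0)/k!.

L = (16 + 64·x + 128·x^2) + (-8 - 40·x - 64·x^2)·Dx + (1 + 6·x + 8·x^2)·Dx^2  (order 2).
h: a_k = -18, -108, -288, -432, -528, -384, -2176/5, 256/5, -4224/7, …
ICs: h(0) = -18, h′(0) = -108.

f: a_k = 3, 12, 24, 32, 32, 128/5, 256/15, 1024/105, 512/105, …
g: a_k = 0, -6, 6, -8, 12, -96/5, 32, -384/7, 96, …
L₀ := L_f ⊗_s L_g (sym. prod.), ord ≤ 2.
h=h₀': d/dx-closure on L₀ ⇒ L.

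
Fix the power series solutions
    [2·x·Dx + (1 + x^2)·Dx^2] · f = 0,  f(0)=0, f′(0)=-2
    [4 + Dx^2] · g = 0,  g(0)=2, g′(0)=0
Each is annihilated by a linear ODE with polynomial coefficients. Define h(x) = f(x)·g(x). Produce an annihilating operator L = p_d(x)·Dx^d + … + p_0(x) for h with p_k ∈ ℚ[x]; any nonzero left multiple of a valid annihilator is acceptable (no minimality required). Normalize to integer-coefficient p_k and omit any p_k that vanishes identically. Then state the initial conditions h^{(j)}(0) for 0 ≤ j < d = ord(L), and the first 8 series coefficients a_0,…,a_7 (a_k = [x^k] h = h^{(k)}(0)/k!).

L = (160 + 464·x^2 + 464·x^4 + 256·x^6 + 64·x^8) + (96·x + 224·x^3 + 192·x^5 + 64·x^7)·Dx + (60 + 188·x^2 + 216·x^4 + 128·x^6 + 32·x^8)·Dx^2 + (24·x + 56·x^3 + 48·x^5 + 16·x^7)·Dx^3 + (5 + 18·x^2 + 25·x^4 + 16·x^6 + 4·x^8)·Dx^4  (order 4).
h: a_k = 0, -4, 0, 28/3, 0, -92/15, 0, 1076/315, …
ICs: h(0) = 0, h′(0) = -4, h′′(0) = 0, h′′′(0) = 56.

f: a_k = 0, -2, 0, 2/3, 0, -2/5, 0, 2/7, …
g: a_k = 2, 0, -4, 0, 4/3, 0, -8/45, 0, …
Product ⇒ symmetric product L₀, ord ≤ 4.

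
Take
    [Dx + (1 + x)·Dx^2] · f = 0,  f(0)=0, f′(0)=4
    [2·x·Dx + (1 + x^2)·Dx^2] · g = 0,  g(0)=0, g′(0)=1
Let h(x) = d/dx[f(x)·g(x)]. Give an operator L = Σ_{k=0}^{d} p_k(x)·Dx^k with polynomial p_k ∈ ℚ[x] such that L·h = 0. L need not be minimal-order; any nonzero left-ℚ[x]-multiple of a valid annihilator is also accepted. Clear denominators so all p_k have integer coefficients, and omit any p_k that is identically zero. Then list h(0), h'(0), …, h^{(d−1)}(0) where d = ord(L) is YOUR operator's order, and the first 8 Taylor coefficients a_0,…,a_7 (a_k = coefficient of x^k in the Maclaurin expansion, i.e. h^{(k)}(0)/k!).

f: a_k = 0, 4, -2, 4/3, -1, 4/5, -2/3, 4/7, …
g: a_k = 0, 1, 0, -1/3, 0, 1/5, 0, -1/7, …
f·g: L₀ = L_f ⊗_s L_g, ord ≤ 2·2.
Differentiate: ansatz ord ≤ ord L₀ ⇒ L.
L = (24 + 44·x + 80·x^2 + 156·x^3 + 120·x^4 + 52·x^5 + 4·x^7) + (18 + 124·x + 308·x^2 + 484·x^3 + 544·x^4 + 372·x^5 + 140·x^6 + 12·x^7 + 14·x^8)·Dx + (12 + 64·x + 192·x^2 + 312·x^3 + 360·x^4 + 312·x^5 + 192·x^6 + 72·x^7 + 12·x^8 + 8·x^9)·Dx^2 + (5 + 18·x + 37·x^2 + 56·x^3 + 66·x^4 + 60·x^5 + 42·x^6 + 24·x^7 + 9·x^8 + 2·x^9 + x^10)·Dx^3  (order 3).
h: a_k = 0, 8, -6, 0, -5/3, 104/15, -77/15, 0, …
ICs: h(0) = 0, h′(0) = 8, h′′(0) = -12.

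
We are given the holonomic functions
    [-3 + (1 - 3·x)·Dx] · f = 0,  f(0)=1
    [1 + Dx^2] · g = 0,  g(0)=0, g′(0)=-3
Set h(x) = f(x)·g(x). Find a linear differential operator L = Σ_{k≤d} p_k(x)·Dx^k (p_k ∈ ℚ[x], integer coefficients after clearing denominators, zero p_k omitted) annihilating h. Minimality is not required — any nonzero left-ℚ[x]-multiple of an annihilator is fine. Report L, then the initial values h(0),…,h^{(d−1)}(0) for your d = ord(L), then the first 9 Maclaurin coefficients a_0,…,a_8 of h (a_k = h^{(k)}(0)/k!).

f: a_k = 1, 3, 9, 27, 81, 243, 729, 2187, 6561, …
g: a_k = 0, -3, 0, 1/2, 0, -1/40, 0, 1/1680, 0, …
h₀=f·g: eliminate ⇒ L₀, order ≤ 1·2.
L = (-1 + 3·x) + 6·Dx + (-1 + 3·x)·Dx^2  (order 2).
h: a_k = 0, -3, -9, -53/2, -159/2, -9541/40, -28623/40, -3606497/1680, -3606497/560, …
ICs: h(0) = 0, h′(0) = -3.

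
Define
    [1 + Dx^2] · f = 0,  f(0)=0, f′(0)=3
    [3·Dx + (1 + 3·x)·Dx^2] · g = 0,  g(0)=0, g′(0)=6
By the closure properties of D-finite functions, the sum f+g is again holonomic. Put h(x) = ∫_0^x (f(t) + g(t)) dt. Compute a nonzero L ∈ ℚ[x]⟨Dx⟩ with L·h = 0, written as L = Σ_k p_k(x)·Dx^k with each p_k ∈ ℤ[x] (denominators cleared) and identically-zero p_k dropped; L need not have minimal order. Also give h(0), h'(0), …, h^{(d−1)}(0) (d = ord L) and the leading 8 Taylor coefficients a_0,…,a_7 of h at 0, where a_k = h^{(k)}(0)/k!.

L = (165 + 18·x + 27·x^2)·Dx^2 + (19 + 63·x + 27·x^2 + 27·x^3)·Dx^3 + (165 + 18·x + 27·x^2)·Dx^4 + (19 + 63·x + 27·x^2 + 27·x^3)·Dx^5  (order 5).
h: a_k = 0, 0, 9/2, -3, 35/8, -81/10, 3889/240, -243/7, …
ICs: h(0) = 0, h′(0) = 0, h′′(0) = 9, h′′′(0) = -18, h′′′′(0) = 105.

f: a_k = 0, 3, 0, -1/2, 0, 1/40, 0, -1/1680, …
g: a_k = 0, 6, -9, 18, -81/2, 486/5, -243, 4374/7, …
h₀=f+g: left-lcm gives L₀, ord ≤ 4.
Integrate: L := L₀·Dx.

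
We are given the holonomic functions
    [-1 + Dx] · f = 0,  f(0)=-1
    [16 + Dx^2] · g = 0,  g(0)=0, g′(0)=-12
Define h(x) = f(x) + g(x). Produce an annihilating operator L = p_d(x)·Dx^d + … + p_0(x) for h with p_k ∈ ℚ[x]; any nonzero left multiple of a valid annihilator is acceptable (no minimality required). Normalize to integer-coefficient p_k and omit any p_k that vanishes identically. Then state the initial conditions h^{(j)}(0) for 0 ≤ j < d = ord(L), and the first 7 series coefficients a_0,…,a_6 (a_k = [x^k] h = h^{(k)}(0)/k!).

L = -16 + 16·Dx - Dx^2 + Dx^3  (order 3).
h: a_k = -1, -13, -1/2, 191/6, -1/24, -3073/120, -1/720, …
ICs: h(0) = -1, h′(0) = -13, h′′(0) = -1.

f: a_k = -1, -1, -1/2, -1/6, -1/24, -1/120, -1/720, …
g: a_k = 0, -12, 0, 32, 0, -128/5, 0, …
Weyl lclm of L_f,L_g ⇒ L₀ (ord ≤ 3).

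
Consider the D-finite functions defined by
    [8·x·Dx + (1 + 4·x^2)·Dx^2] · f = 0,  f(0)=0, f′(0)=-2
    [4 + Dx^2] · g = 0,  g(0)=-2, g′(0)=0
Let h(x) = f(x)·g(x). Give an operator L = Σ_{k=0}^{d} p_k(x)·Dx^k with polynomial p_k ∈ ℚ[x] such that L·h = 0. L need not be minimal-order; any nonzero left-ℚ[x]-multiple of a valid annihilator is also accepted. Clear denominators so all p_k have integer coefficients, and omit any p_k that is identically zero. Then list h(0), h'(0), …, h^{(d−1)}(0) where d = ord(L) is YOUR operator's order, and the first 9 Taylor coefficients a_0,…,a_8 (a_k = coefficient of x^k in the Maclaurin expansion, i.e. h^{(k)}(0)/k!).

L = (80 + 832·x^2 + 1408·x^4 + 2048·x^6 + 2048·x^8) + (96·x + 640·x^3 + 1536·x^5 + 2048·x^7)·Dx + (24 + 256·x^2 + 576·x^4 + 1024·x^6 + 1024·x^8)·Dx^2 + (24·x + 160·x^3 + 384·x^5 + 512·x^7)·Dx^3 + (1 + 12·x^2 + 56·x^4 + 128·x^6 + 128·x^8)·Dx^4  (order 4).
h: a_k = 0, 4, 0, -40/3, 0, 392/15, 0, -20816/315, 0, …
ICs: h(0) = 0, h′(0) = 4, h′′(0) = 0, h′′′(0) = -80.

f: a_k = 0, -2, 0, 8/3, 0, -32/5, 0, 128/7, 0, …
g: a_k = -2, 0, 4, 0, -4/3, 0, 8/45, 0, -4/315, …
f·g: L₀ = L_f ⊗_s L_g, ord ≤ 2·2.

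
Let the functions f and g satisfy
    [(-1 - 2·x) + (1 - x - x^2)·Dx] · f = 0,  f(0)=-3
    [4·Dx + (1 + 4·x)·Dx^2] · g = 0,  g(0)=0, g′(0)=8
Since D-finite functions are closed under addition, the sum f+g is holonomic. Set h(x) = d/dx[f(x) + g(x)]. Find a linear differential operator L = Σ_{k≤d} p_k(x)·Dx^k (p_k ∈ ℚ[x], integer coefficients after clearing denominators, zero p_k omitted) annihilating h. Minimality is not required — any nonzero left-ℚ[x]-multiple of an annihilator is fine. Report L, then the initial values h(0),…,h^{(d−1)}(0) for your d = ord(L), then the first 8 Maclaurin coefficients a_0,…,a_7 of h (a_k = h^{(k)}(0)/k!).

L = (100 + 272·x + 392·x^2 + 144·x^3 + 96·x^4) + (-7 + 96·x + 434·x^2 + 540·x^3 + 304·x^4 + 160·x^5)·Dx + (-4 - 25·x - 28·x^2 + 46·x^3 + 73·x^4 + 76·x^5 + 32·x^6)·Dx^2  (order 2).
h: a_k = 5, -44, 101, -572, 1928, -8426, 32327, -131888, …
ICs: h(0) = 5, h′(0) = -44.

f: a_k = -3, -3, -6, -9, -15, -24, -39, -63, …
g: a_k = 0, 8, -16, 128/3, -128, 2048/5, -4096/3, 32768/7, …
Weyl lclm of L_f,L_g ⇒ L₀ (ord ≤ 3).
Derive L from L₀ (diff closure).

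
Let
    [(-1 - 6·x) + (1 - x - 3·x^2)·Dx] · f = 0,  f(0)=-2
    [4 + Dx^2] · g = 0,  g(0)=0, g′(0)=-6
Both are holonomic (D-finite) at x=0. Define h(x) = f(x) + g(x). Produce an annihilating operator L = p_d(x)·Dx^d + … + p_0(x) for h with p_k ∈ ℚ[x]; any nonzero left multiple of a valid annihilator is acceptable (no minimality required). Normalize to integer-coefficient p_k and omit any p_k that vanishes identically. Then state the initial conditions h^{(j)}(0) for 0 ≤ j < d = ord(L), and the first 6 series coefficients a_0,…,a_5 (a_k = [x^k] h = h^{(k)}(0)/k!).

L = (92 + 608·x + 512·x^2 + 1104·x^3 + 360·x^4 + 432·x^5) + (-24 + 4·x + 24·x^2 + 80·x^3 + 180·x^4 + 216·x^5 + 216·x^6)·Dx + (23 + 152·x + 128·x^2 + 276·x^3 + 90·x^4 + 108·x^5)·Dx^2 + (-6 + x + 6·x^2 + 20·x^3 + 45·x^4 + 54·x^5 + 54·x^6)·Dx^3  (order 3).
h: a_k = -2, -8, -8, -10, -38, -404/5, …
ICs: h(0) = -2, h′(0) = -8, h′′(0) = -16.

f: a_k = -2, -2, -8, -14, -38, -80, …
g: a_k = 0, -6, 0, 4, 0, -4/5, …
L₀ := lclm(L_f,L_g); ord L₀ ≤ 1+2.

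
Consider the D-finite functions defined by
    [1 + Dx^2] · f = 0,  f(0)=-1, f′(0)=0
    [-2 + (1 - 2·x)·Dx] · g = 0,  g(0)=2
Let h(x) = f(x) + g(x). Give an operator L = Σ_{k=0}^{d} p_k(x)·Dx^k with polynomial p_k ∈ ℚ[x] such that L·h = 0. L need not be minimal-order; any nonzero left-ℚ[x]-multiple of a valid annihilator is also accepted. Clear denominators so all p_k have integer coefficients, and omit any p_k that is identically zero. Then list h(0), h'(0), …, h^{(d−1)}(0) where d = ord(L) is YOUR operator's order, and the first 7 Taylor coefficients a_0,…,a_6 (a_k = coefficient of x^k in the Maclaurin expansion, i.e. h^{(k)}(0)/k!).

f: a_k = -1, 0, 1/2, 0, -1/24, 0, 1/720, …
g: a_k = 2, 4, 8, 16, 32, 64, 128, …
L₀ := lclm(L_f,L_g); ord L₀ ≤ 2+1.
L = (-50 + 8·x - 8·x^2) + (9 - 22·x + 12·x^2 - 8·x^3)·Dx + (-50 + 8·x - 8·x^2)·Dx^2 + (9 - 22·x + 12·x^2 - 8·x^3)·Dx^3  (order 3).
h: a_k = 1, 4, 17/2, 16, 767/24, 64, 92161/720, …
ICs: h(0) = 1, h′(0) = 4, h′′(0) = 17.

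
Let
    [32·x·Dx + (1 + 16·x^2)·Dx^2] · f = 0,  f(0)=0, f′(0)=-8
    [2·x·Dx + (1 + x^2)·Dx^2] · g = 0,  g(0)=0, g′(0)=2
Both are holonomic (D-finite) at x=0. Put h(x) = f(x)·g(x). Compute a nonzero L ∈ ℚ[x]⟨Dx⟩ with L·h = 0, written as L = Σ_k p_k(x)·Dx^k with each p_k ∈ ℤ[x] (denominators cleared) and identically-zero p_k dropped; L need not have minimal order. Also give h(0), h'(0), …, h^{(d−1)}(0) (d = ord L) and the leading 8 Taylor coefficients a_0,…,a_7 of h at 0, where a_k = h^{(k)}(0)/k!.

L = (-384·x - 10880·x^3 - 16384·x^5 + 34816·x^7 + 98304·x^9)·Dx + (-68 - 3916·x^2 - 19584·x^4 - 14336·x^6 + 121856·x^8 + 147456·x^10)·Dx^2 + (-136·x - 2632·x^3 - 6528·x^5 + 16448·x^7 + 69632·x^9 + 49152·x^11)·Dx^3 + (-1 - 34·x^2 - 305·x^4 + 4880·x^8 + 8704·x^10 + 4096·x^12)·Dx^4  (order 4).
h: a_k = 0, 0, -16, 0, 272/3, 0, -38288/45, 0, …
ICs: h(0) = 0, h′(0) = 0, h′′(0) = -32, h′′′(0) = 0.

f: a_k = 0, -8, 0, 128/3, 0, -2048/5, 0, 32768/7, …
g: a_k = 0, 2, 0, -2/3, 0, 2/5, 0, -2/7, …
h₀=f·g: eliminate ⇒ L₀, order ≤ 2·2.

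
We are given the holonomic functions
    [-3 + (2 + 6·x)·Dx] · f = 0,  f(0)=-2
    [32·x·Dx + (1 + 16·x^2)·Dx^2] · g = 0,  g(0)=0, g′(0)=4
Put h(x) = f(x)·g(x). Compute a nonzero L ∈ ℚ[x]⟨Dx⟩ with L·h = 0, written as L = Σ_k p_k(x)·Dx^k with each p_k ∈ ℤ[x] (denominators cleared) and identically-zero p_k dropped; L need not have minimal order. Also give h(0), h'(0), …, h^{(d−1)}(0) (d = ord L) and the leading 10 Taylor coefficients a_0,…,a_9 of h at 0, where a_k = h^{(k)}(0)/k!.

f: a_k = -2, -3, 9/4, -27/8, 405/64, -1701/128, 15309/512, -72171/1024, 2814669/16384, -14073345/32768, …
g: a_k = 0, 4, 0, -64/3, 0, 1024/5, 0, -16384/7, 0, 262144/9, …
Sym-product of L_f,L_g gives L₀ (≤ ord 2).
L = (27 - 192·x - 144·x^2) + (-12 + 92·x + 576·x^2 + 576·x^3)·Dx + (4 + 24·x + 100·x^2 + 384·x^3 + 576·x^4)·Dx^2  (order 2).
h: a_k = 0, -8, -12, 155/3, 101/2, -34583/80, -95289/160, 22966919/4480, 56735583/8960, -16044188045/258048, …
ICs: h(0) = 0, h′(0) = -8.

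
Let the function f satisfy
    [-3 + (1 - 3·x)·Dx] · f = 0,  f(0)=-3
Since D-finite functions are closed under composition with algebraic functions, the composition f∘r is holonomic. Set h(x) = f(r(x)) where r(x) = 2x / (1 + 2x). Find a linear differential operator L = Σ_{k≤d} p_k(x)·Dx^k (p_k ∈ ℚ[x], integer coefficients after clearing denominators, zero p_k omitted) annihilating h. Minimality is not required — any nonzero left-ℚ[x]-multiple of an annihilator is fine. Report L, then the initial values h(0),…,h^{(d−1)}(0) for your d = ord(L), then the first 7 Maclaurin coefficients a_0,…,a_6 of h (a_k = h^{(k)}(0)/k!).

f: a_k = -3, -9, -27, -81, -243, -729, -2187, …
Change of var in L_f (x↦r) gives L₀.
L = 6 + (-1 + 2·x + 8·x^2)·Dx  (order 1).
h: a_k = -3, -18, -72, -288, -1152, -4608, -18432, …
ICs: h(0) = -3.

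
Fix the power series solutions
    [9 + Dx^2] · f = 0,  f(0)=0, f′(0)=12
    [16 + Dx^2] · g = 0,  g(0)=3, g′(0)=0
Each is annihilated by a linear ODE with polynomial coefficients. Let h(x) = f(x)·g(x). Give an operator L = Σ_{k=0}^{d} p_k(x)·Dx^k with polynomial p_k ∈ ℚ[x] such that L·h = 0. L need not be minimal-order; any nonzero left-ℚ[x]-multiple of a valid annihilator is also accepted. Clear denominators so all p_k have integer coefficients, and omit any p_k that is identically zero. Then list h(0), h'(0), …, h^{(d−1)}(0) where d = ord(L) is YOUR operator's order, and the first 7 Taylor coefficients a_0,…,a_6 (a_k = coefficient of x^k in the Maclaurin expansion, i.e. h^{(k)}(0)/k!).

L = 49 + 50·Dx^2 + Dx^4  (order 4).
h: a_k = 0, 36, 0, -342, 0, 8403/10, 0, …
ICs: h(0) = 0, h′(0) = 36, h′′(0) = 0, h′′′(0) = -2052.

f: a_k = 0, 12, 0, -18, 0, 81/10, 0, …
g: a_k = 3, 0, -24, 0, 32, 0, -256/15, …
h₀=f·g: eliminate ⇒ L₀, order ≤ 2·2.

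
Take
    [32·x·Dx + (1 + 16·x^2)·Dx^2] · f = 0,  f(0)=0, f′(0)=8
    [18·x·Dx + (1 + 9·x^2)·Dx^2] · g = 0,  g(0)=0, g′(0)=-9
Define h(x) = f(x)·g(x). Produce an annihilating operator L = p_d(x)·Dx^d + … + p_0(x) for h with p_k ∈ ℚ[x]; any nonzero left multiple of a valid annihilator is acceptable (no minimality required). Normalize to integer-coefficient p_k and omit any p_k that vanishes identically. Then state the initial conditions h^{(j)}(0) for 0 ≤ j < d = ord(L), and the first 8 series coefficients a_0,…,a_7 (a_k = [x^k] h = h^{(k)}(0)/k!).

L = (-3456·x - 144000·x^3 - 1327104·x^5 + 4147200·x^7 + 71663616·x^9)·Dx + (-100 - 11532·x^2 - 259200·x^4 - 1161216·x^6 + 14515200·x^8 + 107495424·x^10)·Dx^2 + (-200·x - 7880·x^3 - 86400·x^5 + 194112·x^7 + 8294400·x^9 + 35831808·x^11)·Dx^3 + (-1 - 50·x^2 - 769·x^4 + 110736·x^8 + 1036800·x^10 + 2985984·x^12)·Dx^4  (order 4).
h: a_k = 0, 0, -72, 0, 600, 0, -30024/5, 0, …
ICs: h(0) = 0, h′(0) = 0, h′′(0) = -144, h′′′(0) = 0.

f: a_k = 0, 8, 0, -128/3, 0, 2048/5, 0, -32768/7, …
g: a_k = 0, -9, 0, 27, 0, -729/5, 0, 6561/7, …
Sym-product of L_f,L_g gives L₀ (≤ ord 4).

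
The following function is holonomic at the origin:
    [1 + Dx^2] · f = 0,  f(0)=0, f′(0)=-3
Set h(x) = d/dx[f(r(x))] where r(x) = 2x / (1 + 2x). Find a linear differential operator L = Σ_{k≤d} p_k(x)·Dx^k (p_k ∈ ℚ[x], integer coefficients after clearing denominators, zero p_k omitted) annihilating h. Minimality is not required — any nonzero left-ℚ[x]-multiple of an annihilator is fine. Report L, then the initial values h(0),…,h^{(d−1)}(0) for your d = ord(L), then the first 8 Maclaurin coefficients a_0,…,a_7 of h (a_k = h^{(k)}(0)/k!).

f: a_k = 0, -3, 0, 1/2, 0, -1/40, 0, 1/1680, …
L₀ from L_f via x↦r, Dx↦r'^{-1}Dx.
Differentiate: ansatz ord ≤ ord L₀ ⇒ L.
L = (28 + 96·x + 96·x^2) + (12 + 72·x + 144·x^2 + 96·x^3)·Dx + (1 + 8·x + 24·x^2 + 32·x^3 + 16·x^4)·Dx^2  (order 2).
h: a_k = -6, 24, -60, 96, -4, -720, 55448/15, -203648/15, …
ICs: h(0) = -6, h′(0) = 24.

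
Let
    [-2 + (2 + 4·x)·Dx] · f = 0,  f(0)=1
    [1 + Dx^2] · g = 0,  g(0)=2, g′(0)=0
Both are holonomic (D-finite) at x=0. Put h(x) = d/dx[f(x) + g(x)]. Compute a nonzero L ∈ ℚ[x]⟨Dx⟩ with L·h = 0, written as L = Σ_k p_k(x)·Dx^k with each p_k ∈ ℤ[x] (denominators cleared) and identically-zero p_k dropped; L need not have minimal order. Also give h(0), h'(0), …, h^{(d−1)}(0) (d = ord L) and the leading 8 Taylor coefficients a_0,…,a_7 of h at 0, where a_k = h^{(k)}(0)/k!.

L = (-4 - x - x^2) + (-1 - 3·x - 3·x^2 - 2·x^3)·Dx + (-4 - x - x^2)·Dx^2 + (-1 - 3·x - 3·x^2 - 2·x^3)·Dx^3  (order 3).
h: a_k = 1, -3, 3/2, -13/6, 35/8, -947/120, 231/16, -135133/5040, …
ICs: h(0) = 1, h′(0) = -3, h′′(0) = 3.

f: a_k = 1, 1, -1/2, 1/2, -5/8, 7/8, -21/16, 33/16, …
g: a_k = 2, 0, -1, 0, 1/12, 0, -1/360, 0, …
Weyl lclm of L_f,L_g ⇒ L₀ (ord ≤ 3).
h=h₀': d/dx-closure on L₀ ⇒ L.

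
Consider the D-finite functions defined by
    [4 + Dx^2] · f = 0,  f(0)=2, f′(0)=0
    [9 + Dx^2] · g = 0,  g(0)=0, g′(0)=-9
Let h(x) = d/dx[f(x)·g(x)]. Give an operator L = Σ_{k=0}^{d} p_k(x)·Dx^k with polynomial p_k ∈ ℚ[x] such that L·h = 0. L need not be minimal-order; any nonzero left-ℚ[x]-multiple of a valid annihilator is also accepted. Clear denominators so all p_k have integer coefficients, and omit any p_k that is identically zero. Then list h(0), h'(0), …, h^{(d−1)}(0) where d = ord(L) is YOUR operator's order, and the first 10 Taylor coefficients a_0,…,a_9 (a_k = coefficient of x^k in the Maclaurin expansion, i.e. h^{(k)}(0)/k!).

f: a_k = 2, 0, -4, 0, 4/3, 0, -8/45, 0, 4/315, 0, …
g: a_k = 0, -9, 0, 27/2, 0, -243/40, 0, 729/560, 0, -729/4480, …
Sym-product of L_f,L_g gives L₀ (≤ ord 4).
Derive L from L₀ (diff closure).
L = 25 + 26·Dx^2 + Dx^4  (order 4).
h: a_k = -18, 0, 189, 0, -1563/4, 0, 13021/40, 0, -46503/320, 0, …
ICs: h(0) = -18, h′(0) = 0, h′′(0) = 378, h′′′(0) = 0.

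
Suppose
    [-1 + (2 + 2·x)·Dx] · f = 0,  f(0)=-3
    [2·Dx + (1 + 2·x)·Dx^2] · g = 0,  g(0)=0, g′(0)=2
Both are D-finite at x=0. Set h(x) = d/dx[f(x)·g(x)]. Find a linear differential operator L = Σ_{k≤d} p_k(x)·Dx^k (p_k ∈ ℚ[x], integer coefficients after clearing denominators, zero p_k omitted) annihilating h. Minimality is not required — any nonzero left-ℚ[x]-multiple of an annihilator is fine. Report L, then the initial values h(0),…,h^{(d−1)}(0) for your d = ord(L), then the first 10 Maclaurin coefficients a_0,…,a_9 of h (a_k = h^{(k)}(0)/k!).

L = (-11 - 4·x + 4·x^2) + (-28 - 36·x + 24·x^2 + 32·x^3)·Dx + (-4 - 8·x + 12·x^2 + 32·x^3 + 16·x^4)·Dx^2  (order 2).
h: a_k = -6, 6, -51/4, 55/2, -3709/64, 38403/320, -629127/2560, 2238717/4480, -116010231/114688, 702386297/344064, …
ICs: h(0) = -6, h′(0) = 6.

f: a_k = -3, -3/2, 3/8, -3/16, 15/128, -21/256, 63/1024, -99/2048, 1287/32768, -2145/65536, …
g: a_k = 0, 2, -2, 8/3, -4, 32/5, -32/3, 128/7, -32, 512/9, …
f·g: L₀ = L_f ⊗_s L_g, ord ≤ 1·2.
h=h₀': d/dx-closure on L₀ ⇒ L.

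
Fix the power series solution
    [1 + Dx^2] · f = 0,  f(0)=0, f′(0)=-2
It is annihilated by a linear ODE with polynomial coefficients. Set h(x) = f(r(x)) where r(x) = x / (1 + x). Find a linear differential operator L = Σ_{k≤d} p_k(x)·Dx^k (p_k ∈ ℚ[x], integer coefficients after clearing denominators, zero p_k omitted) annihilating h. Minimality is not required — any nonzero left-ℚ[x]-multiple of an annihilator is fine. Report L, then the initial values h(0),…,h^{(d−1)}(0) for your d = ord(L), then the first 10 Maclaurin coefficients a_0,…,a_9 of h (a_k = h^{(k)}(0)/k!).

f: a_k = 0, -2, 0, 1/3, 0, -1/60, 0, 1/2520, 0, -1/181440, …
L₀ from L_f via x↦r, Dx↦r'^{-1}Dx.
L = 1 + (2 + 6·x + 6·x^2 + 2·x^3)·Dx + (1 + 4·x + 6·x^2 + 4·x^3 + x^4)·Dx^2  (order 2).
h: a_k = 0, -2, 2, -5/3, 1, -1/60, -5/4, 6931/2520, -1591/360, 224179/36288, …
ICs: h(0) = 0, h′(0) = -2.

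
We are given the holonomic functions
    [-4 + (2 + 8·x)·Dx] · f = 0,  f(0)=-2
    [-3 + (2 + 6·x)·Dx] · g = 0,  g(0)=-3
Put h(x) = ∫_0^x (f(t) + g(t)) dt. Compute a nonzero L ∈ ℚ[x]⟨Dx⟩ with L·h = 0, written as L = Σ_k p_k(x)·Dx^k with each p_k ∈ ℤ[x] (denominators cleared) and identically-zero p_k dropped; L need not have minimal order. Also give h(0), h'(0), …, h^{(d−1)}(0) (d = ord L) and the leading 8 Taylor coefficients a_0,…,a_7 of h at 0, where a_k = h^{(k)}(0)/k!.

L = -6·Dx + (7 + 24·x)·Dx^2 + (2 + 14·x + 24·x^2)·Dx^3  (order 3).
h: a_k = 0, -5, -17/4, 59/24, -209/64, 755/128, -19439/1536, 31137/1024, …
ICs: h(0) = 0, h′(0) = -5, h′′(0) = -17/2.

f: a_k = -2, -4, 4, -8, 20, -56, 168, -528, …
g: a_k = -3, -9/2, 27/8, -81/16, 1215/128, -5103/256, 45927/1024, -216513/2048, …
f+g: L₀ = lclm(L_f,L_g), ord ≤ 1+1.
h=∫₀ˣh₀: take L = L₀·Dx.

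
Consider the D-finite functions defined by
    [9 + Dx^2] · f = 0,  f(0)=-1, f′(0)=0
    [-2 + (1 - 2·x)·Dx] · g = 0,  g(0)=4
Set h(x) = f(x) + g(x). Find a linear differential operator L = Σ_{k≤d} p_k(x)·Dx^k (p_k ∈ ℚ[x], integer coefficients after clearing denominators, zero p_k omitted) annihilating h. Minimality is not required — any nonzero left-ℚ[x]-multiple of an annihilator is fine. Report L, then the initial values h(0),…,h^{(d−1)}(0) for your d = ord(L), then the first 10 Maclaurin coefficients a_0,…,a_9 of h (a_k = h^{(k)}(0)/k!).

L = (-594 + 648·x - 648·x^2) + (153 - 630·x + 972·x^2 - 648·x^3)·Dx + (-66 + 72·x - 72·x^2)·Dx^2 + (17 - 70·x + 108·x^2 - 72·x^3)·Dx^3  (order 3).
h: a_k = 3, 8, 41/2, 32, 485/8, 128, 20561/80, 512, 4586791/4480, 2048, …
ICs: h(0) = 3, h′(0) = 8, h′′(0) = 41.

f: a_k = -1, 0, 9/2, 0, -27/8, 0, 81/80, 0, -729/4480, 0, …
g: a_k = 4, 8, 16, 32, 64, 128, 256, 512, 1024, 2048, …
Weyl lclm of L_f,L_g ⇒ L₀ (ord ≤ 3).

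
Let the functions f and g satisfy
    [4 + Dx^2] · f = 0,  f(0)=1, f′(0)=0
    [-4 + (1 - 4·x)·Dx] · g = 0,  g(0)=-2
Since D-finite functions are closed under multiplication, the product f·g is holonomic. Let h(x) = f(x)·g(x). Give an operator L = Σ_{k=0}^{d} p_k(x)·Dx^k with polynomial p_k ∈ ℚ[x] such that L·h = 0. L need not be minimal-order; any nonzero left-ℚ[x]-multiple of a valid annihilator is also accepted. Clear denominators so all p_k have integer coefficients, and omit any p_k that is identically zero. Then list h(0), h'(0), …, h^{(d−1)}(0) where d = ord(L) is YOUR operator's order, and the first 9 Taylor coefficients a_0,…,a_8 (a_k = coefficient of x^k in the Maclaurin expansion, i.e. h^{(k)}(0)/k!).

L = (-4 + 16·x) + 8·Dx + (-1 + 4·x)·Dx^2  (order 2).
h: a_k = -2, -8, -28, -112, -1348/3, -5392/3, -323512/45, -1294048/45, -36233348/315, …
ICs: h(0) = -2, h′(0) = -8.

f: a_k = 1, 0, -2, 0, 2/3, 0, -4/45, 0, 2/315, …
g: a_k = -2, -8, -32, -128, -512, -2048, -8192, -32768, -131072, …
f·g: L₀ = L_f ⊗_s L_g, ord ≤ 2·1.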